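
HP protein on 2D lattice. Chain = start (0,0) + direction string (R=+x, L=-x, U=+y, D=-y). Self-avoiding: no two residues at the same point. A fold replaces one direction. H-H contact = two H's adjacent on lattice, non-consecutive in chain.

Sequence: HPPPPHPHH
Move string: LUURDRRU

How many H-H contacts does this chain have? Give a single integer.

Answer: 1

Derivation:
Positions: [(0, 0), (-1, 0), (-1, 1), (-1, 2), (0, 2), (0, 1), (1, 1), (2, 1), (2, 2)]
H-H contact: residue 0 @(0,0) - residue 5 @(0, 1)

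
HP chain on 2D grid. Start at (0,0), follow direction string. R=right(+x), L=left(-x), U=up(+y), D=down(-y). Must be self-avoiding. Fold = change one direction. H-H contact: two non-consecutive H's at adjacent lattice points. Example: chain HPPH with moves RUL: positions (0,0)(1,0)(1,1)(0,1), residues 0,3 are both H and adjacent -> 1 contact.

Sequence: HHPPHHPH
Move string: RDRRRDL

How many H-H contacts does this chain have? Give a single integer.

Positions: [(0, 0), (1, 0), (1, -1), (2, -1), (3, -1), (4, -1), (4, -2), (3, -2)]
H-H contact: residue 4 @(3,-1) - residue 7 @(3, -2)

Answer: 1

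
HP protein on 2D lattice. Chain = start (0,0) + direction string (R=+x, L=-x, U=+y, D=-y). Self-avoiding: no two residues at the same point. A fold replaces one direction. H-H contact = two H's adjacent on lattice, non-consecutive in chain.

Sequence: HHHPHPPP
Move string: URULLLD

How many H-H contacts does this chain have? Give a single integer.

Positions: [(0, 0), (0, 1), (1, 1), (1, 2), (0, 2), (-1, 2), (-2, 2), (-2, 1)]
H-H contact: residue 1 @(0,1) - residue 4 @(0, 2)

Answer: 1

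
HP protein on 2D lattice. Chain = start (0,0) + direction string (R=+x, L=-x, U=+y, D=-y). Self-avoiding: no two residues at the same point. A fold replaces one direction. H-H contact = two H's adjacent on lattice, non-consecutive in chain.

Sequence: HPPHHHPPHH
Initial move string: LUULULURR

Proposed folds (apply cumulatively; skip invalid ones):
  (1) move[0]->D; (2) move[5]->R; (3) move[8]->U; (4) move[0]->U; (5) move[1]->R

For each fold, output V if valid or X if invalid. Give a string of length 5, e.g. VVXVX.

Answer: XVVVV

Derivation:
Initial: LUULULURR -> [(0, 0), (-1, 0), (-1, 1), (-1, 2), (-2, 2), (-2, 3), (-3, 3), (-3, 4), (-2, 4), (-1, 4)]
Fold 1: move[0]->D => DUULULURR INVALID (collision), skipped
Fold 2: move[5]->R => LUULURURR VALID
Fold 3: move[8]->U => LUULURURU VALID
Fold 4: move[0]->U => UUULURURU VALID
Fold 5: move[1]->R => URULURURU VALID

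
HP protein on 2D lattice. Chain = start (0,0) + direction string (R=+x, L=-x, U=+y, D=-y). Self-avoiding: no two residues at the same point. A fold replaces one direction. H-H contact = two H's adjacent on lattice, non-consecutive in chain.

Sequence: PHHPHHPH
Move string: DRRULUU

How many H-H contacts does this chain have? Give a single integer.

Answer: 1

Derivation:
Positions: [(0, 0), (0, -1), (1, -1), (2, -1), (2, 0), (1, 0), (1, 1), (1, 2)]
H-H contact: residue 2 @(1,-1) - residue 5 @(1, 0)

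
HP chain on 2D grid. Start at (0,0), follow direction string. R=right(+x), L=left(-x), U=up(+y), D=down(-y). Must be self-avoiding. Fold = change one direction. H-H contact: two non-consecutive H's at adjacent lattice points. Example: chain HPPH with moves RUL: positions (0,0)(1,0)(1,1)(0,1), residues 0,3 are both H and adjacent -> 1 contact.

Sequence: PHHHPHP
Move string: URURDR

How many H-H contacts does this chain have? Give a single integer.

Answer: 1

Derivation:
Positions: [(0, 0), (0, 1), (1, 1), (1, 2), (2, 2), (2, 1), (3, 1)]
H-H contact: residue 2 @(1,1) - residue 5 @(2, 1)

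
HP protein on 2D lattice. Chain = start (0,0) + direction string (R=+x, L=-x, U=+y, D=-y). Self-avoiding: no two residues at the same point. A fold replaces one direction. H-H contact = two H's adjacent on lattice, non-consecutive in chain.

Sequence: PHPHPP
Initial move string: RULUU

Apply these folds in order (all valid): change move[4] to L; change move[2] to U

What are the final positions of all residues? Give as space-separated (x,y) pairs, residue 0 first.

Initial moves: RULUU
Fold: move[4]->L => RULUL (positions: [(0, 0), (1, 0), (1, 1), (0, 1), (0, 2), (-1, 2)])
Fold: move[2]->U => RUUUL (positions: [(0, 0), (1, 0), (1, 1), (1, 2), (1, 3), (0, 3)])

Answer: (0,0) (1,0) (1,1) (1,2) (1,3) (0,3)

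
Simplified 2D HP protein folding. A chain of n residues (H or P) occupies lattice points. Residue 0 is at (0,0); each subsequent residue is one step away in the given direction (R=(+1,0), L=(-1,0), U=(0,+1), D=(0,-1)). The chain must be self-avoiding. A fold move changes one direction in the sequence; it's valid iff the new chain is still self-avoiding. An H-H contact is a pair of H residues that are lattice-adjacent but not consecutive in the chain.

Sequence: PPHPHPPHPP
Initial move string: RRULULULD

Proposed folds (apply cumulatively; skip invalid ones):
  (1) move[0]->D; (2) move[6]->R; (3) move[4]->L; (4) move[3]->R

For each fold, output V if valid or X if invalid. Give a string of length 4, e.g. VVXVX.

Initial: RRULULULD -> [(0, 0), (1, 0), (2, 0), (2, 1), (1, 1), (1, 2), (0, 2), (0, 3), (-1, 3), (-1, 2)]
Fold 1: move[0]->D => DRULULULD INVALID (collision), skipped
Fold 2: move[6]->R => RRULULRLD INVALID (collision), skipped
Fold 3: move[4]->L => RRULLLULD VALID
Fold 4: move[3]->R => RRURLLULD INVALID (collision), skipped

Answer: XXVX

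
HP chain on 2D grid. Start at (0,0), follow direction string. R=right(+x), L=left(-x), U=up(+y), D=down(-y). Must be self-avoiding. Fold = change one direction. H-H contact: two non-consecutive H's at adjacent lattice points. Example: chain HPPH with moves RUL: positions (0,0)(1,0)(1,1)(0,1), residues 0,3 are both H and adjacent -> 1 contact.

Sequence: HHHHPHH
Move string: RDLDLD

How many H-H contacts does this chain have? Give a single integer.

Positions: [(0, 0), (1, 0), (1, -1), (0, -1), (0, -2), (-1, -2), (-1, -3)]
H-H contact: residue 0 @(0,0) - residue 3 @(0, -1)

Answer: 1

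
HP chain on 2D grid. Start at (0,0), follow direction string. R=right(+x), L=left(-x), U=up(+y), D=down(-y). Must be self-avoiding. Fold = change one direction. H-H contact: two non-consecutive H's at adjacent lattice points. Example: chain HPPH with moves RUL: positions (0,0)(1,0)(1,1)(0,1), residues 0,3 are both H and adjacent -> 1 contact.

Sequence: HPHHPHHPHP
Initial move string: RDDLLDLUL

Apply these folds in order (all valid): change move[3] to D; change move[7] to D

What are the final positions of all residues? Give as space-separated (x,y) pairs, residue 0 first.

Answer: (0,0) (1,0) (1,-1) (1,-2) (1,-3) (0,-3) (0,-4) (-1,-4) (-1,-5) (-2,-5)

Derivation:
Initial moves: RDDLLDLUL
Fold: move[3]->D => RDDDLDLUL (positions: [(0, 0), (1, 0), (1, -1), (1, -2), (1, -3), (0, -3), (0, -4), (-1, -4), (-1, -3), (-2, -3)])
Fold: move[7]->D => RDDDLDLDL (positions: [(0, 0), (1, 0), (1, -1), (1, -2), (1, -3), (0, -3), (0, -4), (-1, -4), (-1, -5), (-2, -5)])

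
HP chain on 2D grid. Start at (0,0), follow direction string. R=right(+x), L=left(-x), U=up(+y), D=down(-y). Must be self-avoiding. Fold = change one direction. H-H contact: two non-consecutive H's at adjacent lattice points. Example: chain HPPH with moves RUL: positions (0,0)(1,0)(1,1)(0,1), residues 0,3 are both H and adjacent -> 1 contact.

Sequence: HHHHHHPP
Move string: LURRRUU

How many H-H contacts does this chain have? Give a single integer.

Positions: [(0, 0), (-1, 0), (-1, 1), (0, 1), (1, 1), (2, 1), (2, 2), (2, 3)]
H-H contact: residue 0 @(0,0) - residue 3 @(0, 1)

Answer: 1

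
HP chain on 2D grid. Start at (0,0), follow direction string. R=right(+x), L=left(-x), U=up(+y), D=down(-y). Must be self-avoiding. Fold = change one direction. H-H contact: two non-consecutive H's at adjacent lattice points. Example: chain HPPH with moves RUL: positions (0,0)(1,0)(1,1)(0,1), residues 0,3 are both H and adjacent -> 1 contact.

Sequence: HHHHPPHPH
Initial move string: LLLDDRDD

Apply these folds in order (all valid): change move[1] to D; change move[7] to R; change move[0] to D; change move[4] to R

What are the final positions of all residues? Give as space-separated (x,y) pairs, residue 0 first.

Answer: (0,0) (0,-1) (0,-2) (-1,-2) (-1,-3) (0,-3) (1,-3) (1,-4) (2,-4)

Derivation:
Initial moves: LLLDDRDD
Fold: move[1]->D => LDLDDRDD (positions: [(0, 0), (-1, 0), (-1, -1), (-2, -1), (-2, -2), (-2, -3), (-1, -3), (-1, -4), (-1, -5)])
Fold: move[7]->R => LDLDDRDR (positions: [(0, 0), (-1, 0), (-1, -1), (-2, -1), (-2, -2), (-2, -3), (-1, -3), (-1, -4), (0, -4)])
Fold: move[0]->D => DDLDDRDR (positions: [(0, 0), (0, -1), (0, -2), (-1, -2), (-1, -3), (-1, -4), (0, -4), (0, -5), (1, -5)])
Fold: move[4]->R => DDLDRRDR (positions: [(0, 0), (0, -1), (0, -2), (-1, -2), (-1, -3), (0, -3), (1, -3), (1, -4), (2, -4)])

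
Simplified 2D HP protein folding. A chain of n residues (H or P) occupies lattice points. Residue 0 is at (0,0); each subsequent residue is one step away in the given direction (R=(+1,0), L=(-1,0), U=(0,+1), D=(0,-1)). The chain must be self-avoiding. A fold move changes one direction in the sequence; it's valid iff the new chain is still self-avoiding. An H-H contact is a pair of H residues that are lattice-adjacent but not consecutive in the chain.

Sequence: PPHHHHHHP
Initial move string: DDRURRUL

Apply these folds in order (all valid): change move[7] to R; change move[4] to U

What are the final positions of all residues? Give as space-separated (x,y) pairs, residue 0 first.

Initial moves: DDRURRUL
Fold: move[7]->R => DDRURRUR (positions: [(0, 0), (0, -1), (0, -2), (1, -2), (1, -1), (2, -1), (3, -1), (3, 0), (4, 0)])
Fold: move[4]->U => DDRUURUR (positions: [(0, 0), (0, -1), (0, -2), (1, -2), (1, -1), (1, 0), (2, 0), (2, 1), (3, 1)])

Answer: (0,0) (0,-1) (0,-2) (1,-2) (1,-1) (1,0) (2,0) (2,1) (3,1)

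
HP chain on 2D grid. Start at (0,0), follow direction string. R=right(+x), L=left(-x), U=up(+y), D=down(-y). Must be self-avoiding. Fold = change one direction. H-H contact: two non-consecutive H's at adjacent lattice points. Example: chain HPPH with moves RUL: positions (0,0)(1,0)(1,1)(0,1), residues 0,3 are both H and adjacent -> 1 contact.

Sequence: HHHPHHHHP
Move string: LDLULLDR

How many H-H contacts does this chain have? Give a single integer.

Positions: [(0, 0), (-1, 0), (-1, -1), (-2, -1), (-2, 0), (-3, 0), (-4, 0), (-4, -1), (-3, -1)]
H-H contact: residue 1 @(-1,0) - residue 4 @(-2, 0)

Answer: 1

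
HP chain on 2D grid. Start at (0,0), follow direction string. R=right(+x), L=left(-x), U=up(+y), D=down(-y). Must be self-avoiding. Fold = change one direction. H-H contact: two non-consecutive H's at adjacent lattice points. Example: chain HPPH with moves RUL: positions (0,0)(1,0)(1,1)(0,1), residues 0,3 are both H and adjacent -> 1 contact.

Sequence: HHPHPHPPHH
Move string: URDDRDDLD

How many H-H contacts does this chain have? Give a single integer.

Positions: [(0, 0), (0, 1), (1, 1), (1, 0), (1, -1), (2, -1), (2, -2), (2, -3), (1, -3), (1, -4)]
H-H contact: residue 0 @(0,0) - residue 3 @(1, 0)

Answer: 1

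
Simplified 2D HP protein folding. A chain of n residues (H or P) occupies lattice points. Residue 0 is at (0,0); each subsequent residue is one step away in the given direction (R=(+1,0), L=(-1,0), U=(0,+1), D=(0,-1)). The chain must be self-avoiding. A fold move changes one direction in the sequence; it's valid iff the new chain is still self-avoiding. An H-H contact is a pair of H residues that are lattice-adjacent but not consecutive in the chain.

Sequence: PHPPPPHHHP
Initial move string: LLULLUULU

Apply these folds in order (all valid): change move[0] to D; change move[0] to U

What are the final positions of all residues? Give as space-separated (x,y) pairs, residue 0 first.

Answer: (0,0) (0,1) (-1,1) (-1,2) (-2,2) (-3,2) (-3,3) (-3,4) (-4,4) (-4,5)

Derivation:
Initial moves: LLULLUULU
Fold: move[0]->D => DLULLUULU (positions: [(0, 0), (0, -1), (-1, -1), (-1, 0), (-2, 0), (-3, 0), (-3, 1), (-3, 2), (-4, 2), (-4, 3)])
Fold: move[0]->U => ULULLUULU (positions: [(0, 0), (0, 1), (-1, 1), (-1, 2), (-2, 2), (-3, 2), (-3, 3), (-3, 4), (-4, 4), (-4, 5)])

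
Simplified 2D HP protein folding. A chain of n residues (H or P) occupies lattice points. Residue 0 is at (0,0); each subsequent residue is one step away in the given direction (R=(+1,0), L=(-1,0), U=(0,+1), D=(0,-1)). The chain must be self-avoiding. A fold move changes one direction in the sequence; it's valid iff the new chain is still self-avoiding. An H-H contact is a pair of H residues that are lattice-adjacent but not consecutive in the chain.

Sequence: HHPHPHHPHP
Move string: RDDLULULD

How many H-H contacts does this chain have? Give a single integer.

Positions: [(0, 0), (1, 0), (1, -1), (1, -2), (0, -2), (0, -1), (-1, -1), (-1, 0), (-2, 0), (-2, -1)]
H-H contact: residue 0 @(0,0) - residue 5 @(0, -1)

Answer: 1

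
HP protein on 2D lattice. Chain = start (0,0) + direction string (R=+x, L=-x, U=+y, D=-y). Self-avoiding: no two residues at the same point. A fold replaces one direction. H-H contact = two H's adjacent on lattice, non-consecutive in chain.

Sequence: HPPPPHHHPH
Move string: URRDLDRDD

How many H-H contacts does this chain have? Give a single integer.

Answer: 1

Derivation:
Positions: [(0, 0), (0, 1), (1, 1), (2, 1), (2, 0), (1, 0), (1, -1), (2, -1), (2, -2), (2, -3)]
H-H contact: residue 0 @(0,0) - residue 5 @(1, 0)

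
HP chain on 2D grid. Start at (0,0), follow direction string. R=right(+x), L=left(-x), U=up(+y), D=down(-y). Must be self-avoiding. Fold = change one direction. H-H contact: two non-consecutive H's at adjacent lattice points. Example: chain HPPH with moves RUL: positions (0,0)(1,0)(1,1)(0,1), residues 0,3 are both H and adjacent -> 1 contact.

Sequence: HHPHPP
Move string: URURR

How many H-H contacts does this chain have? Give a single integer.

Positions: [(0, 0), (0, 1), (1, 1), (1, 2), (2, 2), (3, 2)]
No H-H contacts found.

Answer: 0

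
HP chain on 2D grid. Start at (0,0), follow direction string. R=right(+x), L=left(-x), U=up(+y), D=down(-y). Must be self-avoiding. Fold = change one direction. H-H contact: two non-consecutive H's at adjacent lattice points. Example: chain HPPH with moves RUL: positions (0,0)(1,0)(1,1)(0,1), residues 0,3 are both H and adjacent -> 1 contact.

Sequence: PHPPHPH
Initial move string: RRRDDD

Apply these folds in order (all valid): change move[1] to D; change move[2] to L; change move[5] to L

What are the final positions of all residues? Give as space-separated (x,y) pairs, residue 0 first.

Initial moves: RRRDDD
Fold: move[1]->D => RDRDDD (positions: [(0, 0), (1, 0), (1, -1), (2, -1), (2, -2), (2, -3), (2, -4)])
Fold: move[2]->L => RDLDDD (positions: [(0, 0), (1, 0), (1, -1), (0, -1), (0, -2), (0, -3), (0, -4)])
Fold: move[5]->L => RDLDDL (positions: [(0, 0), (1, 0), (1, -1), (0, -1), (0, -2), (0, -3), (-1, -3)])

Answer: (0,0) (1,0) (1,-1) (0,-1) (0,-2) (0,-3) (-1,-3)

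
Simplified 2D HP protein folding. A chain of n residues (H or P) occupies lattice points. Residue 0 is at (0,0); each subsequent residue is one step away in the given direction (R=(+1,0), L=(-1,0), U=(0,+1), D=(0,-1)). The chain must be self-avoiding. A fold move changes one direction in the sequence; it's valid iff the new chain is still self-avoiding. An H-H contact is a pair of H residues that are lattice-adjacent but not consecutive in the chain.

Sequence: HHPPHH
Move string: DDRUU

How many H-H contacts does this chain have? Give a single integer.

Answer: 2

Derivation:
Positions: [(0, 0), (0, -1), (0, -2), (1, -2), (1, -1), (1, 0)]
H-H contact: residue 0 @(0,0) - residue 5 @(1, 0)
H-H contact: residue 1 @(0,-1) - residue 4 @(1, -1)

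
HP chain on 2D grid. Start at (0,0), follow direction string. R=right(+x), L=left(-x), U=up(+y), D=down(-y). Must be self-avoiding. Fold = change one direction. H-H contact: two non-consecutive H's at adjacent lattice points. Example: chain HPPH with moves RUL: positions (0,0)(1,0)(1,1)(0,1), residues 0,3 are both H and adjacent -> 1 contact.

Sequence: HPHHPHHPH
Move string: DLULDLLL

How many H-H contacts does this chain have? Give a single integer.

Positions: [(0, 0), (0, -1), (-1, -1), (-1, 0), (-2, 0), (-2, -1), (-3, -1), (-4, -1), (-5, -1)]
H-H contact: residue 0 @(0,0) - residue 3 @(-1, 0)
H-H contact: residue 2 @(-1,-1) - residue 5 @(-2, -1)

Answer: 2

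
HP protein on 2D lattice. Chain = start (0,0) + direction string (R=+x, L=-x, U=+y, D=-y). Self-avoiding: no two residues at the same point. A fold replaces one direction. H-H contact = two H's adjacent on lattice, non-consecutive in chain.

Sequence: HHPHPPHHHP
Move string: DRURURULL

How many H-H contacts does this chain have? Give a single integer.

Positions: [(0, 0), (0, -1), (1, -1), (1, 0), (2, 0), (2, 1), (3, 1), (3, 2), (2, 2), (1, 2)]
H-H contact: residue 0 @(0,0) - residue 3 @(1, 0)

Answer: 1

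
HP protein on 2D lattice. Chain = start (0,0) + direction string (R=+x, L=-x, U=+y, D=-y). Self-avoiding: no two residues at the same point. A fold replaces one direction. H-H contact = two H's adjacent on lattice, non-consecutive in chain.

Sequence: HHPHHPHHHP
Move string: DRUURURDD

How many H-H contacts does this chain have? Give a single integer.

Answer: 1

Derivation:
Positions: [(0, 0), (0, -1), (1, -1), (1, 0), (1, 1), (2, 1), (2, 2), (3, 2), (3, 1), (3, 0)]
H-H contact: residue 0 @(0,0) - residue 3 @(1, 0)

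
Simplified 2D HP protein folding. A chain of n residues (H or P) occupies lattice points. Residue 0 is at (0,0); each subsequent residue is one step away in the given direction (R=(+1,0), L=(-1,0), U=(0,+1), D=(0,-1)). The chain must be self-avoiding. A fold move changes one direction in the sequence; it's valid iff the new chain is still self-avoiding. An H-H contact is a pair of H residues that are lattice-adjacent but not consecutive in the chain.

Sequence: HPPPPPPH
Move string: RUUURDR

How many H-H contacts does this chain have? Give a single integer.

Positions: [(0, 0), (1, 0), (1, 1), (1, 2), (1, 3), (2, 3), (2, 2), (3, 2)]
No H-H contacts found.

Answer: 0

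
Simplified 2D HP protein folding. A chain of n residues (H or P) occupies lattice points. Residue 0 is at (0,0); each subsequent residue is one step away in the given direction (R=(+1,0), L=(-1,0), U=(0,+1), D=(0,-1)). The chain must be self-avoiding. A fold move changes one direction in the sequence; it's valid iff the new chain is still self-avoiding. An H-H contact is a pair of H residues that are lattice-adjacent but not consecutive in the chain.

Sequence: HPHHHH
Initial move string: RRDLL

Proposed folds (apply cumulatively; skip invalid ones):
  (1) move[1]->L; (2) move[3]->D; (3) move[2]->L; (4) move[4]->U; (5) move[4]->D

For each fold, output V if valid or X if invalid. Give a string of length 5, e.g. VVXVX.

Answer: XVXXV

Derivation:
Initial: RRDLL -> [(0, 0), (1, 0), (2, 0), (2, -1), (1, -1), (0, -1)]
Fold 1: move[1]->L => RLDLL INVALID (collision), skipped
Fold 2: move[3]->D => RRDDL VALID
Fold 3: move[2]->L => RRLDL INVALID (collision), skipped
Fold 4: move[4]->U => RRDDU INVALID (collision), skipped
Fold 5: move[4]->D => RRDDD VALID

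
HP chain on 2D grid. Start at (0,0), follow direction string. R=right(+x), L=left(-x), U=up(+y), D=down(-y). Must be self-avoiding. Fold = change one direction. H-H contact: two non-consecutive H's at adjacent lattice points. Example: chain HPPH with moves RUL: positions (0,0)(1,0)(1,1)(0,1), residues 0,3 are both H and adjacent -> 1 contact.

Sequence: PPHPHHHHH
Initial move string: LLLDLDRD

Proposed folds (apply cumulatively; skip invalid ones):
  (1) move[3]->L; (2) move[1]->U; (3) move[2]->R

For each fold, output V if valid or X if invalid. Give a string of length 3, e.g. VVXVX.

Answer: VVX

Derivation:
Initial: LLLDLDRD -> [(0, 0), (-1, 0), (-2, 0), (-3, 0), (-3, -1), (-4, -1), (-4, -2), (-3, -2), (-3, -3)]
Fold 1: move[3]->L => LLLLLDRD VALID
Fold 2: move[1]->U => LULLLDRD VALID
Fold 3: move[2]->R => LURLLDRD INVALID (collision), skipped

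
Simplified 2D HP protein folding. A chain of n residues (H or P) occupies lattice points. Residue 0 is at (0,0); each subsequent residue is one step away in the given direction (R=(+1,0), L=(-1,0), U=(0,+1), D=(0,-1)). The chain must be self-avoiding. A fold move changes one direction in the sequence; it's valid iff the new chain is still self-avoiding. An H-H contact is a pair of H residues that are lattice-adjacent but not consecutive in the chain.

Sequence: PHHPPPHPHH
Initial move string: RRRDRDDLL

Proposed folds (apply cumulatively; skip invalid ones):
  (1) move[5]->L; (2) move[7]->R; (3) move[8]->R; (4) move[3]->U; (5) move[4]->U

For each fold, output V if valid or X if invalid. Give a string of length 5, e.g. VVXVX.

Initial: RRRDRDDLL -> [(0, 0), (1, 0), (2, 0), (3, 0), (3, -1), (4, -1), (4, -2), (4, -3), (3, -3), (2, -3)]
Fold 1: move[5]->L => RRRDRLDLL INVALID (collision), skipped
Fold 2: move[7]->R => RRRDRDDRL INVALID (collision), skipped
Fold 3: move[8]->R => RRRDRDDLR INVALID (collision), skipped
Fold 4: move[3]->U => RRRURDDLL VALID
Fold 5: move[4]->U => RRRUUDDLL INVALID (collision), skipped

Answer: XXXVX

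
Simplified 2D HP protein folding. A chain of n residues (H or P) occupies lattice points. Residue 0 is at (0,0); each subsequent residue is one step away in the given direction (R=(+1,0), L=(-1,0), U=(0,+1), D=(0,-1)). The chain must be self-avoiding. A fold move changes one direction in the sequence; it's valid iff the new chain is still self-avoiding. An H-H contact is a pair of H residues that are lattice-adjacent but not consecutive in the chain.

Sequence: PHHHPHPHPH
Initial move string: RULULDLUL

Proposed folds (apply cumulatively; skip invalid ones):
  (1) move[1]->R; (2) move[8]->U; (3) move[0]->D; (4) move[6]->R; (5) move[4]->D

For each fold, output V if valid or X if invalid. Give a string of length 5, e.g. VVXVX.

Answer: XVXXX

Derivation:
Initial: RULULDLUL -> [(0, 0), (1, 0), (1, 1), (0, 1), (0, 2), (-1, 2), (-1, 1), (-2, 1), (-2, 2), (-3, 2)]
Fold 1: move[1]->R => RRLULDLUL INVALID (collision), skipped
Fold 2: move[8]->U => RULULDLUU VALID
Fold 3: move[0]->D => DULULDLUU INVALID (collision), skipped
Fold 4: move[6]->R => RULULDRUU INVALID (collision), skipped
Fold 5: move[4]->D => RULUDDLUU INVALID (collision), skipped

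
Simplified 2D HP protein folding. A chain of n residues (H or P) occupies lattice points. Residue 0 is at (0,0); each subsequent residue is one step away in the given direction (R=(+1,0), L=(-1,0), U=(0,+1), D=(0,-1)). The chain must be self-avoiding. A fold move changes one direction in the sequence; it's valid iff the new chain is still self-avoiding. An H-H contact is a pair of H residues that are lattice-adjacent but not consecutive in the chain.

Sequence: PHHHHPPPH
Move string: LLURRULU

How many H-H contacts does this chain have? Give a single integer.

Answer: 1

Derivation:
Positions: [(0, 0), (-1, 0), (-2, 0), (-2, 1), (-1, 1), (0, 1), (0, 2), (-1, 2), (-1, 3)]
H-H contact: residue 1 @(-1,0) - residue 4 @(-1, 1)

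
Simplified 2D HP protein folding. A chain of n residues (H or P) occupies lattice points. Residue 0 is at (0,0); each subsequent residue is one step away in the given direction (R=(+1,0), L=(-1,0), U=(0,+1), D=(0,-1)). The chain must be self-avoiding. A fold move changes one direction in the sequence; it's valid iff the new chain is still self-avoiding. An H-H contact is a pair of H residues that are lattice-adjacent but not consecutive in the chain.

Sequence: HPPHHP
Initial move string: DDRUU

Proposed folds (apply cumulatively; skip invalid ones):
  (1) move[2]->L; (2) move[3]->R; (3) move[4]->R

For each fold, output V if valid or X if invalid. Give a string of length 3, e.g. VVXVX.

Answer: VXX

Derivation:
Initial: DDRUU -> [(0, 0), (0, -1), (0, -2), (1, -2), (1, -1), (1, 0)]
Fold 1: move[2]->L => DDLUU VALID
Fold 2: move[3]->R => DDLRU INVALID (collision), skipped
Fold 3: move[4]->R => DDLUR INVALID (collision), skipped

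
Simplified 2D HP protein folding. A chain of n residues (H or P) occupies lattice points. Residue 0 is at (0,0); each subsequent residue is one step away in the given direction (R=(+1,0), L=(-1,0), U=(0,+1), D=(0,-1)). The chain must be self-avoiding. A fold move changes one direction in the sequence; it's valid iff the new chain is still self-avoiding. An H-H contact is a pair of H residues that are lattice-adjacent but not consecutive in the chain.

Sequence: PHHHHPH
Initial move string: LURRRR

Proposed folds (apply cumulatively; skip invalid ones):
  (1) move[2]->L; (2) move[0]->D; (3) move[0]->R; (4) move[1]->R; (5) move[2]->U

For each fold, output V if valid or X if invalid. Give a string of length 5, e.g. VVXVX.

Answer: XXVVV

Derivation:
Initial: LURRRR -> [(0, 0), (-1, 0), (-1, 1), (0, 1), (1, 1), (2, 1), (3, 1)]
Fold 1: move[2]->L => LULRRR INVALID (collision), skipped
Fold 2: move[0]->D => DURRRR INVALID (collision), skipped
Fold 3: move[0]->R => RURRRR VALID
Fold 4: move[1]->R => RRRRRR VALID
Fold 5: move[2]->U => RRURRR VALID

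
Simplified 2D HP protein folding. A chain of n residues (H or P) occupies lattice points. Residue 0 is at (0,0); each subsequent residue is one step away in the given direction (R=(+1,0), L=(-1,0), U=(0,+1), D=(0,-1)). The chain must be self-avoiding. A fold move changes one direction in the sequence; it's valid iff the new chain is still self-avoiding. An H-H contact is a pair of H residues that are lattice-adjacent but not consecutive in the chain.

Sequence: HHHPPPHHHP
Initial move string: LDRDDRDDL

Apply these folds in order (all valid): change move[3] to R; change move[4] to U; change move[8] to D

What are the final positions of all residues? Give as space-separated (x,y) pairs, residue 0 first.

Answer: (0,0) (-1,0) (-1,-1) (0,-1) (1,-1) (1,0) (2,0) (2,-1) (2,-2) (2,-3)

Derivation:
Initial moves: LDRDDRDDL
Fold: move[3]->R => LDRRDRDDL (positions: [(0, 0), (-1, 0), (-1, -1), (0, -1), (1, -1), (1, -2), (2, -2), (2, -3), (2, -4), (1, -4)])
Fold: move[4]->U => LDRRURDDL (positions: [(0, 0), (-1, 0), (-1, -1), (0, -1), (1, -1), (1, 0), (2, 0), (2, -1), (2, -2), (1, -2)])
Fold: move[8]->D => LDRRURDDD (positions: [(0, 0), (-1, 0), (-1, -1), (0, -1), (1, -1), (1, 0), (2, 0), (2, -1), (2, -2), (2, -3)])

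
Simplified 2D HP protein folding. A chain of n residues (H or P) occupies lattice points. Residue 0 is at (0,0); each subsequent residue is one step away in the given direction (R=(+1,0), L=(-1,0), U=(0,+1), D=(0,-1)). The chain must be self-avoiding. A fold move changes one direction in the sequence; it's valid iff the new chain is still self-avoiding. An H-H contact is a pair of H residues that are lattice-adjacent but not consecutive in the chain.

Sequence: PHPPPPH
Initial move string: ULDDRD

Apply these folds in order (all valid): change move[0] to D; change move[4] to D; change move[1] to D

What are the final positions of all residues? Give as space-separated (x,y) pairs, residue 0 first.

Answer: (0,0) (0,-1) (0,-2) (0,-3) (0,-4) (0,-5) (0,-6)

Derivation:
Initial moves: ULDDRD
Fold: move[0]->D => DLDDRD (positions: [(0, 0), (0, -1), (-1, -1), (-1, -2), (-1, -3), (0, -3), (0, -4)])
Fold: move[4]->D => DLDDDD (positions: [(0, 0), (0, -1), (-1, -1), (-1, -2), (-1, -3), (-1, -4), (-1, -5)])
Fold: move[1]->D => DDDDDD (positions: [(0, 0), (0, -1), (0, -2), (0, -3), (0, -4), (0, -5), (0, -6)])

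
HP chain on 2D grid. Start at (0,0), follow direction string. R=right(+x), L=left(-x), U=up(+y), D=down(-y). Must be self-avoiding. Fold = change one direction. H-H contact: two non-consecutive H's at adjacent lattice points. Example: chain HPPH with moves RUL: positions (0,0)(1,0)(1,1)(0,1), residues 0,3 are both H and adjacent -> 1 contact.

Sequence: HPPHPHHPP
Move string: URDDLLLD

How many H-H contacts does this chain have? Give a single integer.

Positions: [(0, 0), (0, 1), (1, 1), (1, 0), (1, -1), (0, -1), (-1, -1), (-2, -1), (-2, -2)]
H-H contact: residue 0 @(0,0) - residue 3 @(1, 0)
H-H contact: residue 0 @(0,0) - residue 5 @(0, -1)

Answer: 2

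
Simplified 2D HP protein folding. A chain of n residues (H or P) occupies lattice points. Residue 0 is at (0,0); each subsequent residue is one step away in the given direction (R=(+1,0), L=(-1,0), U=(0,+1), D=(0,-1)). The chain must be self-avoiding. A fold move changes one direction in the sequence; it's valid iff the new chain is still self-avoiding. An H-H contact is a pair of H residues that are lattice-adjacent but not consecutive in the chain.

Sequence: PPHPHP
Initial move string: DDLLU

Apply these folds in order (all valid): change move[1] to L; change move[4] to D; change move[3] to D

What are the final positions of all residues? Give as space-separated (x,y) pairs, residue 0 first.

Answer: (0,0) (0,-1) (-1,-1) (-2,-1) (-2,-2) (-2,-3)

Derivation:
Initial moves: DDLLU
Fold: move[1]->L => DLLLU (positions: [(0, 0), (0, -1), (-1, -1), (-2, -1), (-3, -1), (-3, 0)])
Fold: move[4]->D => DLLLD (positions: [(0, 0), (0, -1), (-1, -1), (-2, -1), (-3, -1), (-3, -2)])
Fold: move[3]->D => DLLDD (positions: [(0, 0), (0, -1), (-1, -1), (-2, -1), (-2, -2), (-2, -3)])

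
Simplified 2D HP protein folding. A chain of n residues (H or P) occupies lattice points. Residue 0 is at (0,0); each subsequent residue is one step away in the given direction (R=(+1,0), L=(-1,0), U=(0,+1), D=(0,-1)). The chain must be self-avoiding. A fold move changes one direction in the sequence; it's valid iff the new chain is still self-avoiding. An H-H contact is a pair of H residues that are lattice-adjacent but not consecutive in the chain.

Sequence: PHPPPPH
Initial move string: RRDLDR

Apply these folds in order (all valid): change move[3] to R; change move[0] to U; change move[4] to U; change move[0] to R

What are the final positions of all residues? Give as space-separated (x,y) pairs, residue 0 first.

Initial moves: RRDLDR
Fold: move[3]->R => RRDRDR (positions: [(0, 0), (1, 0), (2, 0), (2, -1), (3, -1), (3, -2), (4, -2)])
Fold: move[0]->U => URDRDR (positions: [(0, 0), (0, 1), (1, 1), (1, 0), (2, 0), (2, -1), (3, -1)])
Fold: move[4]->U => URDRUR (positions: [(0, 0), (0, 1), (1, 1), (1, 0), (2, 0), (2, 1), (3, 1)])
Fold: move[0]->R => RRDRUR (positions: [(0, 0), (1, 0), (2, 0), (2, -1), (3, -1), (3, 0), (4, 0)])

Answer: (0,0) (1,0) (2,0) (2,-1) (3,-1) (3,0) (4,0)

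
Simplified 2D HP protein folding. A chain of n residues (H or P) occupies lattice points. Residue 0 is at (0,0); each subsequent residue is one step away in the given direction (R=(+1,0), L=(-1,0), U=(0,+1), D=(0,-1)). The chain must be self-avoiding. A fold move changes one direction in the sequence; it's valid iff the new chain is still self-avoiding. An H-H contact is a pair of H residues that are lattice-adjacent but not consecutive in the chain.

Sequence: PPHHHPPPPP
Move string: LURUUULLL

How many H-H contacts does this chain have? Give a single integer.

Answer: 0

Derivation:
Positions: [(0, 0), (-1, 0), (-1, 1), (0, 1), (0, 2), (0, 3), (0, 4), (-1, 4), (-2, 4), (-3, 4)]
No H-H contacts found.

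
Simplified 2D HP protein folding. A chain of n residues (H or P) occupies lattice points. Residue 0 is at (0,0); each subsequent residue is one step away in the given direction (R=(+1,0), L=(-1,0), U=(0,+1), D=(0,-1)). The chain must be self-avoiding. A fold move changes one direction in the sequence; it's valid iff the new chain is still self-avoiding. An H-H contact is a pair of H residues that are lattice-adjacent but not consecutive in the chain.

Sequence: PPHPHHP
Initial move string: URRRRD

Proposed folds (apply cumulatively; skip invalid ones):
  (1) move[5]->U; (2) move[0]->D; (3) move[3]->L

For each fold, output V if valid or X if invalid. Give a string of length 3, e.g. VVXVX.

Answer: VVX

Derivation:
Initial: URRRRD -> [(0, 0), (0, 1), (1, 1), (2, 1), (3, 1), (4, 1), (4, 0)]
Fold 1: move[5]->U => URRRRU VALID
Fold 2: move[0]->D => DRRRRU VALID
Fold 3: move[3]->L => DRRLRU INVALID (collision), skipped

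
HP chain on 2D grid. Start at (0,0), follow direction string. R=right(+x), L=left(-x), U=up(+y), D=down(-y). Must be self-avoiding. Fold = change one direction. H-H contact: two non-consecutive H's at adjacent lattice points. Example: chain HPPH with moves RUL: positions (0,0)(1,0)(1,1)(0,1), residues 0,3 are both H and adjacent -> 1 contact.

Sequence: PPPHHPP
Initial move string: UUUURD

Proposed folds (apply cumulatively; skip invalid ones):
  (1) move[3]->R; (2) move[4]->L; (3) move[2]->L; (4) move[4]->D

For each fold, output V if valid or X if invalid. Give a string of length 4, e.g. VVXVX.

Answer: VXXV

Derivation:
Initial: UUUURD -> [(0, 0), (0, 1), (0, 2), (0, 3), (0, 4), (1, 4), (1, 3)]
Fold 1: move[3]->R => UUURRD VALID
Fold 2: move[4]->L => UUURLD INVALID (collision), skipped
Fold 3: move[2]->L => UULRRD INVALID (collision), skipped
Fold 4: move[4]->D => UUURDD VALID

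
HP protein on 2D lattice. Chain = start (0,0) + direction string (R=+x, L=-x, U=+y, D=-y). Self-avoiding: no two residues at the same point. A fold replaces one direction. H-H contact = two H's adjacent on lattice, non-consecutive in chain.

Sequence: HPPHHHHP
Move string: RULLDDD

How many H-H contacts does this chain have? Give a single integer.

Answer: 2

Derivation:
Positions: [(0, 0), (1, 0), (1, 1), (0, 1), (-1, 1), (-1, 0), (-1, -1), (-1, -2)]
H-H contact: residue 0 @(0,0) - residue 5 @(-1, 0)
H-H contact: residue 0 @(0,0) - residue 3 @(0, 1)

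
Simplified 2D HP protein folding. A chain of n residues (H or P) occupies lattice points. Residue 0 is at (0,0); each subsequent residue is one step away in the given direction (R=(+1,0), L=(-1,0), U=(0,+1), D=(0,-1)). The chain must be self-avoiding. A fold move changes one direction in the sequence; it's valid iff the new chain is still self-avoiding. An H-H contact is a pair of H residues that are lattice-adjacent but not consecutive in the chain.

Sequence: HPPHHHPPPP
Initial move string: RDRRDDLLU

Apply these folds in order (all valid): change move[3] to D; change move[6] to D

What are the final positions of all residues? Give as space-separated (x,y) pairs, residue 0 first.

Answer: (0,0) (1,0) (1,-1) (2,-1) (2,-2) (2,-3) (2,-4) (2,-5) (1,-5) (1,-4)

Derivation:
Initial moves: RDRRDDLLU
Fold: move[3]->D => RDRDDDLLU (positions: [(0, 0), (1, 0), (1, -1), (2, -1), (2, -2), (2, -3), (2, -4), (1, -4), (0, -4), (0, -3)])
Fold: move[6]->D => RDRDDDDLU (positions: [(0, 0), (1, 0), (1, -1), (2, -1), (2, -2), (2, -3), (2, -4), (2, -5), (1, -5), (1, -4)])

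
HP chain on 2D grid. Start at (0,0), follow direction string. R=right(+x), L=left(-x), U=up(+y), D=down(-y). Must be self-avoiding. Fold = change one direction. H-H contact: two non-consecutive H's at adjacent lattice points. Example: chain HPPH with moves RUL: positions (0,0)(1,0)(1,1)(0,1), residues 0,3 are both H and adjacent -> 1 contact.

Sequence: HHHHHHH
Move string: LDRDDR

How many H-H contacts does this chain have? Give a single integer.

Answer: 1

Derivation:
Positions: [(0, 0), (-1, 0), (-1, -1), (0, -1), (0, -2), (0, -3), (1, -3)]
H-H contact: residue 0 @(0,0) - residue 3 @(0, -1)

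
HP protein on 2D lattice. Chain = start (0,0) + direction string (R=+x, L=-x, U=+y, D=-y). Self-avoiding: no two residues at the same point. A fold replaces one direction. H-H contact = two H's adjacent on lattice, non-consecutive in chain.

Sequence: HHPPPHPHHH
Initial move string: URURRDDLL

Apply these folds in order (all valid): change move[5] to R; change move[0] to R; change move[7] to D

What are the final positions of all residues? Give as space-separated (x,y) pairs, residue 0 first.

Initial moves: URURRDDLL
Fold: move[5]->R => URURRRDLL (positions: [(0, 0), (0, 1), (1, 1), (1, 2), (2, 2), (3, 2), (4, 2), (4, 1), (3, 1), (2, 1)])
Fold: move[0]->R => RRURRRDLL (positions: [(0, 0), (1, 0), (2, 0), (2, 1), (3, 1), (4, 1), (5, 1), (5, 0), (4, 0), (3, 0)])
Fold: move[7]->D => RRURRRDDL (positions: [(0, 0), (1, 0), (2, 0), (2, 1), (3, 1), (4, 1), (5, 1), (5, 0), (5, -1), (4, -1)])

Answer: (0,0) (1,0) (2,0) (2,1) (3,1) (4,1) (5,1) (5,0) (5,-1) (4,-1)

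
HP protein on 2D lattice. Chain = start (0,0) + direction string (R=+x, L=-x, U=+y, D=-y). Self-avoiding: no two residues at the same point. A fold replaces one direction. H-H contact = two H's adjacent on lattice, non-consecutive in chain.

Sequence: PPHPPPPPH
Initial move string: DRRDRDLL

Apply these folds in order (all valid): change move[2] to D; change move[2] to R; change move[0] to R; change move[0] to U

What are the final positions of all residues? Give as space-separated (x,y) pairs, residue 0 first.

Answer: (0,0) (0,1) (1,1) (2,1) (2,0) (3,0) (3,-1) (2,-1) (1,-1)

Derivation:
Initial moves: DRRDRDLL
Fold: move[2]->D => DRDDRDLL (positions: [(0, 0), (0, -1), (1, -1), (1, -2), (1, -3), (2, -3), (2, -4), (1, -4), (0, -4)])
Fold: move[2]->R => DRRDRDLL (positions: [(0, 0), (0, -1), (1, -1), (2, -1), (2, -2), (3, -2), (3, -3), (2, -3), (1, -3)])
Fold: move[0]->R => RRRDRDLL (positions: [(0, 0), (1, 0), (2, 0), (3, 0), (3, -1), (4, -1), (4, -2), (3, -2), (2, -2)])
Fold: move[0]->U => URRDRDLL (positions: [(0, 0), (0, 1), (1, 1), (2, 1), (2, 0), (3, 0), (3, -1), (2, -1), (1, -1)])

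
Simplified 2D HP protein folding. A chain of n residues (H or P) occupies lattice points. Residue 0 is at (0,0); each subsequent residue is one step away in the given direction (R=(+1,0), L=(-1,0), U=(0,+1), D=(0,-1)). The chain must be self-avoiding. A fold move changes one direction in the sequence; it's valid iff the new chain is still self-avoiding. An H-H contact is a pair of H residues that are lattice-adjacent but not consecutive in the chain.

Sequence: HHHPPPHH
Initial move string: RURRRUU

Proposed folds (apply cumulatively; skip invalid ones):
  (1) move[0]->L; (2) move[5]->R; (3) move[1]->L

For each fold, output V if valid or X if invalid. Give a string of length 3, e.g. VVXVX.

Answer: VVX

Derivation:
Initial: RURRRUU -> [(0, 0), (1, 0), (1, 1), (2, 1), (3, 1), (4, 1), (4, 2), (4, 3)]
Fold 1: move[0]->L => LURRRUU VALID
Fold 2: move[5]->R => LURRRRU VALID
Fold 3: move[1]->L => LLRRRRU INVALID (collision), skipped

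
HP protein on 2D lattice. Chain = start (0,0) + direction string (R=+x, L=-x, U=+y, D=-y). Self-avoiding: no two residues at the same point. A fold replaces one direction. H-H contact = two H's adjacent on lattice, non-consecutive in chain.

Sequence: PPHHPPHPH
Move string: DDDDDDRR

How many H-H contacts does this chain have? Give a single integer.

Positions: [(0, 0), (0, -1), (0, -2), (0, -3), (0, -4), (0, -5), (0, -6), (1, -6), (2, -6)]
No H-H contacts found.

Answer: 0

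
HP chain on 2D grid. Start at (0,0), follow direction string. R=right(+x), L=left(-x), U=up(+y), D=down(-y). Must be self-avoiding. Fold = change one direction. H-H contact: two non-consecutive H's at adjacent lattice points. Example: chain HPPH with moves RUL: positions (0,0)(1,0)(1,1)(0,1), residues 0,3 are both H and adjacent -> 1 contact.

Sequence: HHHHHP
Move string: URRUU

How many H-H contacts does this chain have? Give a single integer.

Positions: [(0, 0), (0, 1), (1, 1), (2, 1), (2, 2), (2, 3)]
No H-H contacts found.

Answer: 0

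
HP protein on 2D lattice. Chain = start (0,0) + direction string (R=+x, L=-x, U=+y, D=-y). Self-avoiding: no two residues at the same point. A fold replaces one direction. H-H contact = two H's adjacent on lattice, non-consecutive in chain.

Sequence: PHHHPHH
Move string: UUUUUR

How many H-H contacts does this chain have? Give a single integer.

Answer: 0

Derivation:
Positions: [(0, 0), (0, 1), (0, 2), (0, 3), (0, 4), (0, 5), (1, 5)]
No H-H contacts found.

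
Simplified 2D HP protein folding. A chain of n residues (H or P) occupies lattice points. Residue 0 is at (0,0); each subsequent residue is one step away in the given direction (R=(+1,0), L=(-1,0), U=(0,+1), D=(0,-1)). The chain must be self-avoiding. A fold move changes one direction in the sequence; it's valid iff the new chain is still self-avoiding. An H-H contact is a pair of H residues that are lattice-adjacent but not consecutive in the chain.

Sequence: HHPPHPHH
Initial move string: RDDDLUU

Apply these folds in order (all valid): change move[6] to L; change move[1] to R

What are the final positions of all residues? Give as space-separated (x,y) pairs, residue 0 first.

Initial moves: RDDDLUU
Fold: move[6]->L => RDDDLUL (positions: [(0, 0), (1, 0), (1, -1), (1, -2), (1, -3), (0, -3), (0, -2), (-1, -2)])
Fold: move[1]->R => RRDDLUL (positions: [(0, 0), (1, 0), (2, 0), (2, -1), (2, -2), (1, -2), (1, -1), (0, -1)])

Answer: (0,0) (1,0) (2,0) (2,-1) (2,-2) (1,-2) (1,-1) (0,-1)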